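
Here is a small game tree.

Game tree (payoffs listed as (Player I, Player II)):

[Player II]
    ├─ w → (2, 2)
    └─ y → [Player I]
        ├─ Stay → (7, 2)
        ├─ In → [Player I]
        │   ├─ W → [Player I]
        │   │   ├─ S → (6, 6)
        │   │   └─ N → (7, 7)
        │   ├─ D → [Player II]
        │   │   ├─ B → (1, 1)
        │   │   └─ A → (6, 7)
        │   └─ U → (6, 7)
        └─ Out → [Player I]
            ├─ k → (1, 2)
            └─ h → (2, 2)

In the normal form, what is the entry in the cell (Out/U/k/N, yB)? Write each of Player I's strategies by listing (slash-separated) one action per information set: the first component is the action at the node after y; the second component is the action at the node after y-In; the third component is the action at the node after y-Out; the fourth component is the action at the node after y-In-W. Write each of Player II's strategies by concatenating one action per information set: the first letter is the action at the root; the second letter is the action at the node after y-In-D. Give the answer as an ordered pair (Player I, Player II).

(1, 2)

Trace the play path from the root:
  Player II plays y
  Player I plays Out at [y]
  Player I plays k at [y-Out]
→ terminal payoff (1, 2).
(Player I's choice at the node after y-In is never reached on this path, so it doesn't affect the outcome.)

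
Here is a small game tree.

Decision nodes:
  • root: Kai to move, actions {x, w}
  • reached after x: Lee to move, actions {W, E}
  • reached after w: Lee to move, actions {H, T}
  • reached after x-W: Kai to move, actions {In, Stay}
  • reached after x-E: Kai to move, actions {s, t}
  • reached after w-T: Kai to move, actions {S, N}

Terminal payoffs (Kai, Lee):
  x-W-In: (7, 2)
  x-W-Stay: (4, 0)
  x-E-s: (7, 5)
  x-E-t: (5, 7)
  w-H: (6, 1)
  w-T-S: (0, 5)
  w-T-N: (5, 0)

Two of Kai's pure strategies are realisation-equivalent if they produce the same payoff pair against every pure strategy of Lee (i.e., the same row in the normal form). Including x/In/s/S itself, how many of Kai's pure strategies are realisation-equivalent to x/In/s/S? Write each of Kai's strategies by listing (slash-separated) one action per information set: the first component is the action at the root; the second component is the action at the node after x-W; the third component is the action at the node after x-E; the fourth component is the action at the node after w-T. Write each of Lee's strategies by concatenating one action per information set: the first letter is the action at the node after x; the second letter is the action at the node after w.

2

Row for x/In/s/S (columns WH, WT, EH, ET): (7,2) (7,2) (7,5) (7,5).
Under x/In/s/S, Kai's choice at the node after w-T can never be reached regardless of what Lee does, so varying those choices leaves every outcome unchanged.
Holding the reachable choices fixed and varying the unreachable one freely already gives 2 equivalent strategies.
No other strategy reproduces this row, so those 2 are the full class: x/In/s/S, x/In/s/N.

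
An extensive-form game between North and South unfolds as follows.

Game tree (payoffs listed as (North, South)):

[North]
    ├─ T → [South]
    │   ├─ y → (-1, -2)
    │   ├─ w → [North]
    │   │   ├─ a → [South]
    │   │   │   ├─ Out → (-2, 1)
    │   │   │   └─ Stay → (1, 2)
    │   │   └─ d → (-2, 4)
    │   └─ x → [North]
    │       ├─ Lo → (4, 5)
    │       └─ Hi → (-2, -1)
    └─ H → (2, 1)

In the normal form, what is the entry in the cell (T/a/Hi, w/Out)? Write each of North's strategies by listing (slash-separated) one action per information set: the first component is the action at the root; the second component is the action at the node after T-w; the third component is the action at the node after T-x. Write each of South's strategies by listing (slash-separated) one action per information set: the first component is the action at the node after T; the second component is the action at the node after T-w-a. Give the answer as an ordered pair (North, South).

(-2, 1)

Trace the play path from the root:
  North plays T
  South plays w at [T]
  North plays a at [T-w]
  South plays Out at [T-w-a]
→ terminal payoff (-2, 1).
(North's choice at the node after T-x is never reached on this path, so it doesn't affect the outcome.)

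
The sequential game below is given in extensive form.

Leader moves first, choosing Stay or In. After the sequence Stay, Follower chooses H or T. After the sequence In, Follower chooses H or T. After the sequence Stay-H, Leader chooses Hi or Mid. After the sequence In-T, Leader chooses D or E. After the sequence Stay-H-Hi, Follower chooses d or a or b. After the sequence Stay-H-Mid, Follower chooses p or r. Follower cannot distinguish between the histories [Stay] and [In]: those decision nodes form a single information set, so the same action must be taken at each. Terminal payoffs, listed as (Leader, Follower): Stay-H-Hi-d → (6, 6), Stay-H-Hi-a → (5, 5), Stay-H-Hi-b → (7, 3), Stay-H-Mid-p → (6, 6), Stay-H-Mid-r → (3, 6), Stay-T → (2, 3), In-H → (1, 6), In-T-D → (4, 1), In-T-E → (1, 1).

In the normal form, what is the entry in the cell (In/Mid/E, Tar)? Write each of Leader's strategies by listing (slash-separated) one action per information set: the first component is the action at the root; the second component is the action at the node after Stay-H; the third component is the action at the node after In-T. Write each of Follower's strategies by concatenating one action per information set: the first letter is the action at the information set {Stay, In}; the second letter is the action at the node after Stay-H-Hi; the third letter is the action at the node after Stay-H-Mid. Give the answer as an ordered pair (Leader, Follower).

(1, 1)

Trace the play path from the root:
  Leader plays In
  Follower plays T at [In]
  Leader plays E at [In-T]
→ terminal payoff (1, 1).
(Leader's choice at the node after Stay-H is never reached on this path, so it doesn't affect the outcome.)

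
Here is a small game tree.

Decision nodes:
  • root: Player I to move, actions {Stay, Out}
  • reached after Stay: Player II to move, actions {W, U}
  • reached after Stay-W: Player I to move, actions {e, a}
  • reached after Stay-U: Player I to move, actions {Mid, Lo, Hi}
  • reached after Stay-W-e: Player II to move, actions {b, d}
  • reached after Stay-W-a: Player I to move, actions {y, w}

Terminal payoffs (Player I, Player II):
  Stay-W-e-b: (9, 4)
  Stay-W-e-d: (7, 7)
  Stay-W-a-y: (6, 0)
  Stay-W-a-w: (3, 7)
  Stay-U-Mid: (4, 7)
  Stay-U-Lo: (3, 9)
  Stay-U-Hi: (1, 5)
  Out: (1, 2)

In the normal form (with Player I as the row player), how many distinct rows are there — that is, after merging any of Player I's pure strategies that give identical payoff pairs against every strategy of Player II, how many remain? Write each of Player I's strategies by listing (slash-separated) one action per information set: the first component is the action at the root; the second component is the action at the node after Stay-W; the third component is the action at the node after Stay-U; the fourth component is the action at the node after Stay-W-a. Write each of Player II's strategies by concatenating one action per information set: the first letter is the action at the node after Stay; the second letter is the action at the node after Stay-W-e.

10

Player I has 24 pure strategies: Stay/e/Mid/y, Stay/e/Mid/w, Stay/e/Lo/y, Stay/e/Lo/w, Stay/e/Hi/y, Stay/e/Hi/w, Stay/a/Mid/y, Stay/a/Mid/w, Stay/a/Lo/y, Stay/a/Lo/w, Stay/a/Hi/y, Stay/a/Hi/w, Out/e/Mid/y, Out/e/Mid/w, Out/e/Lo/y, Out/e/Lo/w, Out/e/Hi/y, Out/e/Hi/w, Out/a/Mid/y, Out/a/Mid/w, Out/a/Lo/y, Out/a/Lo/w, Out/a/Hi/y, Out/a/Hi/w. Columns: Wb, Wd, Ub, Ud.
{Stay/e/Mid/y, Stay/e/Mid/w} → row (9,4) (7,7) (4,7) (4,7)
{Stay/e/Lo/y, Stay/e/Lo/w} → row (9,4) (7,7) (3,9) (3,9)
{Stay/e/Hi/y, Stay/e/Hi/w} → row (9,4) (7,7) (1,5) (1,5)
{Stay/a/Mid/y} → row (6,0) (6,0) (4,7) (4,7)
{Stay/a/Mid/w} → row (3,7) (3,7) (4,7) (4,7)
{Stay/a/Lo/y} → row (6,0) (6,0) (3,9) (3,9)
{Stay/a/Lo/w} → row (3,7) (3,7) (3,9) (3,9)
{Stay/a/Hi/y} → row (6,0) (6,0) (1,5) (1,5)
{Stay/a/Hi/w} → row (3,7) (3,7) (1,5) (1,5)
{Out/e/Mid/y, Out/e/Mid/w, Out/e/Lo/y, Out/e/Lo/w, Out/e/Hi/y, Out/e/Hi/w, Out/a/Mid/y, Out/a/Mid/w, Out/a/Lo/y, Out/a/Lo/w, Out/a/Hi/y, Out/a/Hi/w} → row (1,2) (1,2) (1,2) (1,2)
That's 10 distinct rows out of 24 strategies.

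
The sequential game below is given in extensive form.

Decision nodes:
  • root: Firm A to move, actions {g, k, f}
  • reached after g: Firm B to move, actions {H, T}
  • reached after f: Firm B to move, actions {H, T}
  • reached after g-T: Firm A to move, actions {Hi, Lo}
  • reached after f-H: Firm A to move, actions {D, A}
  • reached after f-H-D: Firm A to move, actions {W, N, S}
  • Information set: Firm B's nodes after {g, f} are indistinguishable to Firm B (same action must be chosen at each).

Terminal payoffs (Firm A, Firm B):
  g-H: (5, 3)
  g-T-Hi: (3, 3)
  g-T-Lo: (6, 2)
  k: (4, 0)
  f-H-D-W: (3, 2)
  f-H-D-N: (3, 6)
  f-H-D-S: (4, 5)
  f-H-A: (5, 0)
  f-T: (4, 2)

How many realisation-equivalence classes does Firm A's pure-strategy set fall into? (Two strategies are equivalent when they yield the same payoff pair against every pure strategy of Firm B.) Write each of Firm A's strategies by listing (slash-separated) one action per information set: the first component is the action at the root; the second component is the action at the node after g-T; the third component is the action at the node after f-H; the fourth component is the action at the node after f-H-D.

Firm A has 36 pure strategies: g/Hi/D/W, g/Hi/D/N, g/Hi/D/S, g/Hi/A/W, g/Hi/A/N, g/Hi/A/S, g/Lo/D/W, g/Lo/D/N, g/Lo/D/S, g/Lo/A/W, g/Lo/A/N, g/Lo/A/S, k/Hi/D/W, k/Hi/D/N, k/Hi/D/S, k/Hi/A/W, k/Hi/A/N, k/Hi/A/S, k/Lo/D/W, k/Lo/D/N, k/Lo/D/S, k/Lo/A/W, k/Lo/A/N, k/Lo/A/S, f/Hi/D/W, f/Hi/D/N, f/Hi/D/S, f/Hi/A/W, f/Hi/A/N, f/Hi/A/S, f/Lo/D/W, f/Lo/D/N, f/Lo/D/S, f/Lo/A/W, f/Lo/A/N, f/Lo/A/S. Columns: H, T.
{g/Hi/D/W, g/Hi/D/N, g/Hi/D/S, g/Hi/A/W, g/Hi/A/N, g/Hi/A/S} → row (5,3) (3,3)
{g/Lo/D/W, g/Lo/D/N, g/Lo/D/S, g/Lo/A/W, g/Lo/A/N, g/Lo/A/S} → row (5,3) (6,2)
{k/Hi/D/W, k/Hi/D/N, k/Hi/D/S, k/Hi/A/W, k/Hi/A/N, k/Hi/A/S, k/Lo/D/W, k/Lo/D/N, k/Lo/D/S, k/Lo/A/W, k/Lo/A/N, k/Lo/A/S} → row (4,0) (4,0)
{f/Hi/D/W, f/Lo/D/W} → row (3,2) (4,2)
{f/Hi/D/N, f/Lo/D/N} → row (3,6) (4,2)
{f/Hi/D/S, f/Lo/D/S} → row (4,5) (4,2)
{f/Hi/A/W, f/Hi/A/N, f/Hi/A/S, f/Lo/A/W, f/Lo/A/N, f/Lo/A/S} → row (5,0) (4,2)
That's 7 distinct rows out of 36 strategies.

7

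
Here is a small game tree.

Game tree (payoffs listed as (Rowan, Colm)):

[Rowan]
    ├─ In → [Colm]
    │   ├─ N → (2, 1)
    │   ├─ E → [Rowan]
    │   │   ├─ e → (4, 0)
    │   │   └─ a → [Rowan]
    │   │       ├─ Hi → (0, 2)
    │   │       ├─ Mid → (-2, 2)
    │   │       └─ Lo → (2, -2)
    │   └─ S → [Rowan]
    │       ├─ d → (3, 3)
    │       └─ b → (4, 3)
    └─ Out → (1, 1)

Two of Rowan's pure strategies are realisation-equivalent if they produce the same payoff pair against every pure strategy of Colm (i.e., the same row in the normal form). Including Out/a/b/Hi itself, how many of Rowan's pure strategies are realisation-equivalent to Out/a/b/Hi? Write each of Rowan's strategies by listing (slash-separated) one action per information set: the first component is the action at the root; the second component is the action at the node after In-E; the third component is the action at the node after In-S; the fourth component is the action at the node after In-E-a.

Row for Out/a/b/Hi (columns N, E, S): (1,1) (1,1) (1,1).
Under Out/a/b/Hi, Rowan's choice at the node after In-E and at the node after In-S and at the node after In-E-a can never be reached regardless of what Colm does, so varying those choices leaves every outcome unchanged.
Holding the reachable choices fixed and varying the unreachable ones freely already gives 2 × 2 × 3 = 12 equivalent strategies.
No other strategy reproduces this row, so those 12 are the full class: Out/e/d/Hi, Out/e/d/Mid, Out/e/d/Lo, Out/e/b/Hi, Out/e/b/Mid, Out/e/b/Lo, Out/a/d/Hi, Out/a/d/Mid, Out/a/d/Lo, Out/a/b/Hi, Out/a/b/Mid, Out/a/b/Lo.

12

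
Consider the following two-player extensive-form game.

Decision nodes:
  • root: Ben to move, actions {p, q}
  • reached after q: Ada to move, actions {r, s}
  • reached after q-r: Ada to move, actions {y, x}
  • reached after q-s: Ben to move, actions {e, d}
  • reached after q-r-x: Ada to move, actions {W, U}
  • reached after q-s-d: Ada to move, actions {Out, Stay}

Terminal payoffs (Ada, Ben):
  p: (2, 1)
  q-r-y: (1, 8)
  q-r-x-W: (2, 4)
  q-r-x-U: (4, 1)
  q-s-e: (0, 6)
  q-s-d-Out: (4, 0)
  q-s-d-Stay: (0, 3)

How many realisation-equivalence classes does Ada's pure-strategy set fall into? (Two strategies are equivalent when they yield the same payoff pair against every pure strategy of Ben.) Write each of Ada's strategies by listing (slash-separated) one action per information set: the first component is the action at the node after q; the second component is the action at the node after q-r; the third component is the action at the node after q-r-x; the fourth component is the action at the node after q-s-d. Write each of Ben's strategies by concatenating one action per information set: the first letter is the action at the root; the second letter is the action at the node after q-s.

Ada has 16 pure strategies: r/y/W/Out, r/y/W/Stay, r/y/U/Out, r/y/U/Stay, r/x/W/Out, r/x/W/Stay, r/x/U/Out, r/x/U/Stay, s/y/W/Out, s/y/W/Stay, s/y/U/Out, s/y/U/Stay, s/x/W/Out, s/x/W/Stay, s/x/U/Out, s/x/U/Stay. Columns: pe, pd, qe, qd.
{r/y/W/Out, r/y/W/Stay, r/y/U/Out, r/y/U/Stay} → row (2,1) (2,1) (1,8) (1,8)
{r/x/W/Out, r/x/W/Stay} → row (2,1) (2,1) (2,4) (2,4)
{r/x/U/Out, r/x/U/Stay} → row (2,1) (2,1) (4,1) (4,1)
{s/y/W/Out, s/y/U/Out, s/x/W/Out, s/x/U/Out} → row (2,1) (2,1) (0,6) (4,0)
{s/y/W/Stay, s/y/U/Stay, s/x/W/Stay, s/x/U/Stay} → row (2,1) (2,1) (0,6) (0,3)
That's 5 distinct rows out of 16 strategies.

5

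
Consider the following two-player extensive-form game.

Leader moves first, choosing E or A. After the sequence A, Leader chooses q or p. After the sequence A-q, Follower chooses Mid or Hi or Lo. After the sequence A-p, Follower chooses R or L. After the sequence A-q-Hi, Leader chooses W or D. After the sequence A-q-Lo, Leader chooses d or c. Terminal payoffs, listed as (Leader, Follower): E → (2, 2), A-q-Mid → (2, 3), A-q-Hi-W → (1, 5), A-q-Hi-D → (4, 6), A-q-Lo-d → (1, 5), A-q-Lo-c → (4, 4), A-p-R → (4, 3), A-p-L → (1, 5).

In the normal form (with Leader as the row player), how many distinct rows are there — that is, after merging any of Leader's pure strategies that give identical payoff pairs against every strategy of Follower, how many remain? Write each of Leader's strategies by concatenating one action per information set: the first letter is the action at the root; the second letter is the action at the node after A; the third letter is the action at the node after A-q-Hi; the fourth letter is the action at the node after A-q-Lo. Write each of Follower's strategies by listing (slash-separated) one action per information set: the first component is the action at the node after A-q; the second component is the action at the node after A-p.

6

Leader has 16 pure strategies: EqWd, EqWc, EqDd, EqDc, EpWd, EpWc, EpDd, EpDc, AqWd, AqWc, AqDd, AqDc, ApWd, ApWc, ApDd, ApDc. Columns: Mid/R, Mid/L, Hi/R, Hi/L, Lo/R, Lo/L.
{EqWd, EqWc, EqDd, EqDc, EpWd, EpWc, EpDd, EpDc} → row (2,2) (2,2) (2,2) (2,2) (2,2) (2,2)
{AqWd} → row (2,3) (2,3) (1,5) (1,5) (1,5) (1,5)
{AqWc} → row (2,3) (2,3) (1,5) (1,5) (4,4) (4,4)
{AqDd} → row (2,3) (2,3) (4,6) (4,6) (1,5) (1,5)
{AqDc} → row (2,3) (2,3) (4,6) (4,6) (4,4) (4,4)
{ApWd, ApWc, ApDd, ApDc} → row (4,3) (1,5) (4,3) (1,5) (4,3) (1,5)
That's 6 distinct rows out of 16 strategies.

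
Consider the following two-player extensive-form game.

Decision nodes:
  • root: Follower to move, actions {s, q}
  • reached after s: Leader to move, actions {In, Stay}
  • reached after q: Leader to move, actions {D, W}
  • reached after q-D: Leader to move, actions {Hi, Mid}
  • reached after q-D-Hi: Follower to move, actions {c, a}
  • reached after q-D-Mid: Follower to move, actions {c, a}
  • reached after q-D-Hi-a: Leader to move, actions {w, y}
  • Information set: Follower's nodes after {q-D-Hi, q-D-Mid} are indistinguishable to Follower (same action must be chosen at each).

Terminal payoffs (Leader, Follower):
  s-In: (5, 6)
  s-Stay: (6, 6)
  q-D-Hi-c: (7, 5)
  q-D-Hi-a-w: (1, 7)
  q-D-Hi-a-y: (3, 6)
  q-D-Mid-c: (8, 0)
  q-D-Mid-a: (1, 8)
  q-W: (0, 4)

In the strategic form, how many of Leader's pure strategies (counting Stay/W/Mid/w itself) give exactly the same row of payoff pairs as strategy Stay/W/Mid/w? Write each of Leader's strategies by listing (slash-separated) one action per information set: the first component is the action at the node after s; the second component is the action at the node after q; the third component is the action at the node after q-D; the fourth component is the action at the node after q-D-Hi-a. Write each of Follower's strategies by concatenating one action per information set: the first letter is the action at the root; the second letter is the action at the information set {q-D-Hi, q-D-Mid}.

4

Row for Stay/W/Mid/w (columns sc, sa, qc, qa): (6,6) (6,6) (0,4) (0,4).
Under Stay/W/Mid/w, Leader's choice at the node after q-D and at the node after q-D-Hi-a can never be reached regardless of what Follower does, so varying those choices leaves every outcome unchanged.
Holding the reachable choices fixed and varying the unreachable ones freely already gives 2 × 2 = 4 equivalent strategies.
No other strategy reproduces this row, so those 4 are the full class: Stay/W/Hi/w, Stay/W/Hi/y, Stay/W/Mid/w, Stay/W/Mid/y.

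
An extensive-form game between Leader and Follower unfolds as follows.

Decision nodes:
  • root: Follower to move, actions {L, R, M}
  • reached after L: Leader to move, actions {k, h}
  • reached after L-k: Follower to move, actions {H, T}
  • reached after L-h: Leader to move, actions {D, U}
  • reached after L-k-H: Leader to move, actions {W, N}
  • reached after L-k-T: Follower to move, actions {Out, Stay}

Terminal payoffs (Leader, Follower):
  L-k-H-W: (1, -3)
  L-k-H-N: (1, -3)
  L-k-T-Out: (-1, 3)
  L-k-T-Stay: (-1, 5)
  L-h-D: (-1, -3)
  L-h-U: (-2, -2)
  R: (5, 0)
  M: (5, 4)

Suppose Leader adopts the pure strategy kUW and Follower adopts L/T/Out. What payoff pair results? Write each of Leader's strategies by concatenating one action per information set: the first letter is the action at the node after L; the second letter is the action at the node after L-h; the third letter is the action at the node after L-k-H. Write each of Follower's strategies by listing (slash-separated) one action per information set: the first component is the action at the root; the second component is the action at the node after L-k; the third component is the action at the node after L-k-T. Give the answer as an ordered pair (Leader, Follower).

(-1, 3)

Trace the play path from the root:
  Follower plays L
  Leader plays k at [L]
  Follower plays T at [L-k]
  Follower plays Out at [L-k-T]
→ terminal payoff (-1, 3).
(Leader's choice at the node after L-h is never reached on this path, so it doesn't affect the outcome.)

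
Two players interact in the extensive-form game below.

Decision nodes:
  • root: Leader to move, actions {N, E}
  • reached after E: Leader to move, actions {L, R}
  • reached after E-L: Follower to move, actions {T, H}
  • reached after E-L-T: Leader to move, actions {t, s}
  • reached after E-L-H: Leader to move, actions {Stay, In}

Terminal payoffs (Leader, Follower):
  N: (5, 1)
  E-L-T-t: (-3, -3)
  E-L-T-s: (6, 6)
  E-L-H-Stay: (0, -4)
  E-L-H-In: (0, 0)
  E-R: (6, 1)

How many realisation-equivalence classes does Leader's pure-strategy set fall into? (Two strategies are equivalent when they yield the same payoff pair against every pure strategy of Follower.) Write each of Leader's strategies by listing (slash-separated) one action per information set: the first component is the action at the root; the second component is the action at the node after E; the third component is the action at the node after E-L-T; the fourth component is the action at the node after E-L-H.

6

Leader has 16 pure strategies: N/L/t/Stay, N/L/t/In, N/L/s/Stay, N/L/s/In, N/R/t/Stay, N/R/t/In, N/R/s/Stay, N/R/s/In, E/L/t/Stay, E/L/t/In, E/L/s/Stay, E/L/s/In, E/R/t/Stay, E/R/t/In, E/R/s/Stay, E/R/s/In. Columns: T, H.
{N/L/t/Stay, N/L/t/In, N/L/s/Stay, N/L/s/In, N/R/t/Stay, N/R/t/In, N/R/s/Stay, N/R/s/In} → row (5,1) (5,1)
{E/L/t/Stay} → row (-3,-3) (0,-4)
{E/L/t/In} → row (-3,-3) (0,0)
{E/L/s/Stay} → row (6,6) (0,-4)
{E/L/s/In} → row (6,6) (0,0)
{E/R/t/Stay, E/R/t/In, E/R/s/Stay, E/R/s/In} → row (6,1) (6,1)
That's 6 distinct rows out of 16 strategies.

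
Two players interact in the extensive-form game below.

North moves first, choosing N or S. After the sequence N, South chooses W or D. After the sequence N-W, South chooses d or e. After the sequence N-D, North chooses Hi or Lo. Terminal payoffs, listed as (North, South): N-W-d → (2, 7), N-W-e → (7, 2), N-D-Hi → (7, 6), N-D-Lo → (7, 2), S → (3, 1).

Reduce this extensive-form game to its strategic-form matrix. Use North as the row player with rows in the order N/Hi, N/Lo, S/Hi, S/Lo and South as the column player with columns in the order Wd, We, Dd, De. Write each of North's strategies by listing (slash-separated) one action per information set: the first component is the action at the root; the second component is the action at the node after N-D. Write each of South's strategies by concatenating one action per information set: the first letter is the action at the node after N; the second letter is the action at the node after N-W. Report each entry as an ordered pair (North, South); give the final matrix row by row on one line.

N/Hi: (2,7) (7,2) (7,6) (7,6) | N/Lo: (2,7) (7,2) (7,2) (7,2) | S/Hi: (3,1) (3,1) (3,1) (3,1) | S/Lo: (3,1) (3,1) (3,1) (3,1)

           Wd       We       Dd       De
N/Hi    (2,7)    (7,2)    (7,6)    (7,6)
N/Lo    (2,7)    (7,2)    (7,2)    (7,2)
S/Hi    (3,1)    (3,1)    (3,1)    (3,1)
S/Lo    (3,1)    (3,1)    (3,1)    (3,1)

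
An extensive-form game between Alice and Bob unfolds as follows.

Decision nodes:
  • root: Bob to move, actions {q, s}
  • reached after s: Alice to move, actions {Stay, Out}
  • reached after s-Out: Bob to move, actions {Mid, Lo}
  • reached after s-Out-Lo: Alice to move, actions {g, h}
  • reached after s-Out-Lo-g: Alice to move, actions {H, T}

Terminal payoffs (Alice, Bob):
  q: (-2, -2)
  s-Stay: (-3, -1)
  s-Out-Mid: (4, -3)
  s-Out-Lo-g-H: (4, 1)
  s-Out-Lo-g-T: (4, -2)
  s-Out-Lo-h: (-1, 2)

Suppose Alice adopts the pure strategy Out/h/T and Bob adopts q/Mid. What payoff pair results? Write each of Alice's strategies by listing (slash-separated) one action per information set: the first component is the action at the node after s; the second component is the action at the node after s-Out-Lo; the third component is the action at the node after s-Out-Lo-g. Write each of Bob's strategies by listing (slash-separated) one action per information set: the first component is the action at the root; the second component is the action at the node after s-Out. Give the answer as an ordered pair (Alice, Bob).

(-2, -2)

Trace the play path from the root:
  Bob plays q
→ terminal payoff (-2, -2).
(Alice's choice at the node after s is never reached on this path, so it doesn't affect the outcome.)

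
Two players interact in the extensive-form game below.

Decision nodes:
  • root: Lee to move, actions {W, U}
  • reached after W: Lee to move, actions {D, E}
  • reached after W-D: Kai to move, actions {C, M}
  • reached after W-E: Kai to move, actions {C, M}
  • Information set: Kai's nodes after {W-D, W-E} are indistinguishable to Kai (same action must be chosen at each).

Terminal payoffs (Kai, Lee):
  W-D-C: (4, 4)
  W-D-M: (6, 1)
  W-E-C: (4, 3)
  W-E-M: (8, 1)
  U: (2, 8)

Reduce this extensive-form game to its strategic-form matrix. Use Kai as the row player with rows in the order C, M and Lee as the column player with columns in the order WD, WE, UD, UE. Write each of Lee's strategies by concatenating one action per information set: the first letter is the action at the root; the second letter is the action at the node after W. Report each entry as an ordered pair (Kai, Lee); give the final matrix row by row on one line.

Row C: WD→(4,4), WE→(4,3), UD→(2,8), UE→(2,8)
Row M: WD→(6,1), WE→(8,1), UD→(2,8), UE→(2,8)

C: (4,4) (4,3) (2,8) (2,8) | M: (6,1) (8,1) (2,8) (2,8)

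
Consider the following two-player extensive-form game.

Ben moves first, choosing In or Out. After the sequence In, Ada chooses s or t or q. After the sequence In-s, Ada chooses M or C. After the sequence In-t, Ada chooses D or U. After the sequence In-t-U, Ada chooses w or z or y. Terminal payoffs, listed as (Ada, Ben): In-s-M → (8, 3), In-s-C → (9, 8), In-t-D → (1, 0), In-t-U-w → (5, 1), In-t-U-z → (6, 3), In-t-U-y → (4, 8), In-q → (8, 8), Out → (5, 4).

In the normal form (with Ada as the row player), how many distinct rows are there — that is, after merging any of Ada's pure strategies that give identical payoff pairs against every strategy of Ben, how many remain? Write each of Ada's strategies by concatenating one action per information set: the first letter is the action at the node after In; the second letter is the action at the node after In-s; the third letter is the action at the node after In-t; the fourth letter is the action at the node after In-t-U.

Ada has 36 pure strategies: sMDw, sMDz, sMDy, sMUw, sMUz, sMUy, sCDw, sCDz, sCDy, sCUw, sCUz, sCUy, tMDw, tMDz, tMDy, tMUw, tMUz, tMUy, tCDw, tCDz, tCDy, tCUw, tCUz, tCUy, qMDw, qMDz, qMDy, qMUw, qMUz, qMUy, qCDw, qCDz, qCDy, qCUw, qCUz, qCUy. Columns: In, Out.
{sMDw, sMDz, sMDy, sMUw, sMUz, sMUy} → row (8,3) (5,4)
{sCDw, sCDz, sCDy, sCUw, sCUz, sCUy} → row (9,8) (5,4)
{tMDw, tMDz, tMDy, tCDw, tCDz, tCDy} → row (1,0) (5,4)
{tMUw, tCUw} → row (5,1) (5,4)
{tMUz, tCUz} → row (6,3) (5,4)
{tMUy, tCUy} → row (4,8) (5,4)
{qMDw, qMDz, qMDy, qMUw, qMUz, qMUy, qCDw, qCDz, qCDy, qCUw, qCUz, qCUy} → row (8,8) (5,4)
That's 7 distinct rows out of 36 strategies.

7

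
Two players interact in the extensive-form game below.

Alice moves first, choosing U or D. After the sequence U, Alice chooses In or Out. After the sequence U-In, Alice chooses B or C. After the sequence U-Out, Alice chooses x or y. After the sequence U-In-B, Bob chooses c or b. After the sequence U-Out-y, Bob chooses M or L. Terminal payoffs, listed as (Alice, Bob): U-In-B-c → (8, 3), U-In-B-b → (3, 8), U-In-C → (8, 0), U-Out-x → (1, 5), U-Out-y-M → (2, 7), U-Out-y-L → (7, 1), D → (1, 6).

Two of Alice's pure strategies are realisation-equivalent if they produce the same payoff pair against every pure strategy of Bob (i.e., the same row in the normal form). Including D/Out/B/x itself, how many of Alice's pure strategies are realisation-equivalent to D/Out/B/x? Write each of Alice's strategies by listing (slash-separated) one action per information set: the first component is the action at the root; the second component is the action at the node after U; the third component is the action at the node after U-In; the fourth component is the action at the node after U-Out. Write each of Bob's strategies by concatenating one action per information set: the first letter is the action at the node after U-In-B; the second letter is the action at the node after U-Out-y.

Row for D/Out/B/x (columns cM, cL, bM, bL): (1,6) (1,6) (1,6) (1,6).
Under D/Out/B/x, Alice's choice at the node after U and at the node after U-In and at the node after U-Out can never be reached regardless of what Bob does, so varying those choices leaves every outcome unchanged.
Holding the reachable choices fixed and varying the unreachable ones freely already gives 2 × 2 × 2 = 8 equivalent strategies.
No other strategy reproduces this row, so those 8 are the full class: D/In/B/x, D/In/B/y, D/In/C/x, D/In/C/y, D/Out/B/x, D/Out/B/y, D/Out/C/x, D/Out/C/y.

8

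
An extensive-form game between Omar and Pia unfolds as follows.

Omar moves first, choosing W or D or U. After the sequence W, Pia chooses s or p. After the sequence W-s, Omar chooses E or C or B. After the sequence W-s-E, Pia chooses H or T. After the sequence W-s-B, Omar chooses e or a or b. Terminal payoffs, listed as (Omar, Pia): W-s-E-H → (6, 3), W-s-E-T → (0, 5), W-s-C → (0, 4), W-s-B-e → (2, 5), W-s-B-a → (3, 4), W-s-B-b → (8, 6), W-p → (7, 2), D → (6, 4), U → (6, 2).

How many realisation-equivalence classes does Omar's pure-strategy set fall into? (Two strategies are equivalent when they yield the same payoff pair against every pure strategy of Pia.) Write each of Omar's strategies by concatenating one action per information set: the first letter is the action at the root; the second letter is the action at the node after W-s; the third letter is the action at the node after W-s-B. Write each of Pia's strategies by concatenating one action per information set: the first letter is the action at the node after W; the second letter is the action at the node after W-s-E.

7

Omar has 27 pure strategies: WEe, WEa, WEb, WCe, WCa, WCb, WBe, WBa, WBb, DEe, DEa, DEb, DCe, DCa, DCb, DBe, DBa, DBb, UEe, UEa, UEb, UCe, UCa, UCb, UBe, UBa, UBb. Columns: sH, sT, pH, pT.
{WEe, WEa, WEb} → row (6,3) (0,5) (7,2) (7,2)
{WCe, WCa, WCb} → row (0,4) (0,4) (7,2) (7,2)
{WBe} → row (2,5) (2,5) (7,2) (7,2)
{WBa} → row (3,4) (3,4) (7,2) (7,2)
{WBb} → row (8,6) (8,6) (7,2) (7,2)
{DEe, DEa, DEb, DCe, DCa, DCb, DBe, DBa, DBb} → row (6,4) (6,4) (6,4) (6,4)
{UEe, UEa, UEb, UCe, UCa, UCb, UBe, UBa, UBb} → row (6,2) (6,2) (6,2) (6,2)
That's 7 distinct rows out of 27 strategies.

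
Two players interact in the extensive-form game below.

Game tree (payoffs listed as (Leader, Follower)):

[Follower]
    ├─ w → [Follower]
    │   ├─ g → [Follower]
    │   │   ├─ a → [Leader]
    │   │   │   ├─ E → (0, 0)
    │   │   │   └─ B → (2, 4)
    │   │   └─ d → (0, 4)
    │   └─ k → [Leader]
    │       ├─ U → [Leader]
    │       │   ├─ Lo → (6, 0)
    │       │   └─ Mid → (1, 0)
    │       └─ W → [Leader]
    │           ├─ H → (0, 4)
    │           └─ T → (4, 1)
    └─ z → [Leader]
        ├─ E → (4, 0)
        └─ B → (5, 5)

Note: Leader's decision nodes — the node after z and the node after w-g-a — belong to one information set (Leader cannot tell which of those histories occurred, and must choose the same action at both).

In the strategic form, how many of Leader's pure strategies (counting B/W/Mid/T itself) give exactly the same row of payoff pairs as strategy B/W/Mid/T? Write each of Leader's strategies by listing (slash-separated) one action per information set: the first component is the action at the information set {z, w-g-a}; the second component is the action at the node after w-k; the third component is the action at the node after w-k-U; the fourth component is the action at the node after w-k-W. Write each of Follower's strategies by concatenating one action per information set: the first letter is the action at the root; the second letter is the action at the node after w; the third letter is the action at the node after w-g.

2

Row for B/W/Mid/T (columns wga, wgd, wka, wkd, zga, zgd, zka, zkd): (2,4) (0,4) (4,1) (4,1) (5,5) (5,5) (5,5) (5,5).
Under B/W/Mid/T, Leader's choice at the node after w-k-U can never be reached regardless of what Follower does, so varying those choices leaves every outcome unchanged.
Holding the reachable choices fixed and varying the unreachable one freely already gives 2 equivalent strategies.
No other strategy reproduces this row, so those 2 are the full class: B/W/Lo/T, B/W/Mid/T.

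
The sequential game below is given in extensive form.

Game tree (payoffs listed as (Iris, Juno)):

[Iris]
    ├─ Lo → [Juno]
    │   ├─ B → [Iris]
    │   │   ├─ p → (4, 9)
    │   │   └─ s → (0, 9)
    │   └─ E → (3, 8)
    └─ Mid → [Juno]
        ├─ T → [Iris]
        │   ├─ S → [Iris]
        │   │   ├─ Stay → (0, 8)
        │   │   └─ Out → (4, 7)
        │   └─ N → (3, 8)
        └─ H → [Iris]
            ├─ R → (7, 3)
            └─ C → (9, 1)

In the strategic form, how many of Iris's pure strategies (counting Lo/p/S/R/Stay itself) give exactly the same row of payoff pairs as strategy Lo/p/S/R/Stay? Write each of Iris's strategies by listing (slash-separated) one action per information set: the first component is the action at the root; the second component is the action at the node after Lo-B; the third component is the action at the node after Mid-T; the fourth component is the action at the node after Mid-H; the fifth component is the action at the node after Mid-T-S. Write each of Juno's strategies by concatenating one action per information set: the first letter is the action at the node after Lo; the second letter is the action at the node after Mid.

8

Row for Lo/p/S/R/Stay (columns BT, BH, ET, EH): (4,9) (4,9) (3,8) (3,8).
Under Lo/p/S/R/Stay, Iris's choice at the node after Mid-T and at the node after Mid-H and at the node after Mid-T-S can never be reached regardless of what Juno does, so varying those choices leaves every outcome unchanged.
Holding the reachable choices fixed and varying the unreachable ones freely already gives 2 × 2 × 2 = 8 equivalent strategies.
No other strategy reproduces this row, so those 8 are the full class: Lo/p/S/R/Stay, Lo/p/S/R/Out, Lo/p/S/C/Stay, Lo/p/S/C/Out, Lo/p/N/R/Stay, Lo/p/N/R/Out, Lo/p/N/C/Stay, Lo/p/N/C/Out.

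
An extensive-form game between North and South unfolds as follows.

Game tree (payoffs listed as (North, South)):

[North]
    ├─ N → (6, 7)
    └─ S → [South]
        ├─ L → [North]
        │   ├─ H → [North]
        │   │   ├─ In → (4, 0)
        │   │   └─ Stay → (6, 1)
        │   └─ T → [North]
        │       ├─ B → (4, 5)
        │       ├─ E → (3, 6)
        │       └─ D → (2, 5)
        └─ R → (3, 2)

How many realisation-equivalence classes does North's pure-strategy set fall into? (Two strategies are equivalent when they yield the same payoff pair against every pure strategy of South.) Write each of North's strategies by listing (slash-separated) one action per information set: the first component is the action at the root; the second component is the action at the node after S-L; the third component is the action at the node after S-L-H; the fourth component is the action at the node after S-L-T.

North has 24 pure strategies: N/H/In/B, N/H/In/E, N/H/In/D, N/H/Stay/B, N/H/Stay/E, N/H/Stay/D, N/T/In/B, N/T/In/E, N/T/In/D, N/T/Stay/B, N/T/Stay/E, N/T/Stay/D, S/H/In/B, S/H/In/E, S/H/In/D, S/H/Stay/B, S/H/Stay/E, S/H/Stay/D, S/T/In/B, S/T/In/E, S/T/In/D, S/T/Stay/B, S/T/Stay/E, S/T/Stay/D. Columns: L, R.
{N/H/In/B, N/H/In/E, N/H/In/D, N/H/Stay/B, N/H/Stay/E, N/H/Stay/D, N/T/In/B, N/T/In/E, N/T/In/D, N/T/Stay/B, N/T/Stay/E, N/T/Stay/D} → row (6,7) (6,7)
{S/H/In/B, S/H/In/E, S/H/In/D} → row (4,0) (3,2)
{S/H/Stay/B, S/H/Stay/E, S/H/Stay/D} → row (6,1) (3,2)
{S/T/In/B, S/T/Stay/B} → row (4,5) (3,2)
{S/T/In/E, S/T/Stay/E} → row (3,6) (3,2)
{S/T/In/D, S/T/Stay/D} → row (2,5) (3,2)
That's 6 distinct rows out of 24 strategies.

6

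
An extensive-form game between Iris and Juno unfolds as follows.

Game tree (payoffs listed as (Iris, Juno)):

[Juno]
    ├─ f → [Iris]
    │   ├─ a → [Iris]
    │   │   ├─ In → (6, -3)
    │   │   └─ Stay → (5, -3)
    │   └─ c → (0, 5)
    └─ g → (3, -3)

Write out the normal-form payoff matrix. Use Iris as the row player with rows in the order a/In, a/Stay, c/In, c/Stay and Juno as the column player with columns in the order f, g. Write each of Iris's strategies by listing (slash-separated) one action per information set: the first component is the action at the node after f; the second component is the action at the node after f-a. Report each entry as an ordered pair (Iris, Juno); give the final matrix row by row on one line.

a/In: (6,-3) (3,-3) | a/Stay: (5,-3) (3,-3) | c/In: (0,5) (3,-3) | c/Stay: (0,5) (3,-3)

              f        g
  a/In   (6,-3)   (3,-3)
a/Stay   (5,-3)   (3,-3)
  c/In    (0,5)   (3,-3)
c/Stay    (0,5)   (3,-3)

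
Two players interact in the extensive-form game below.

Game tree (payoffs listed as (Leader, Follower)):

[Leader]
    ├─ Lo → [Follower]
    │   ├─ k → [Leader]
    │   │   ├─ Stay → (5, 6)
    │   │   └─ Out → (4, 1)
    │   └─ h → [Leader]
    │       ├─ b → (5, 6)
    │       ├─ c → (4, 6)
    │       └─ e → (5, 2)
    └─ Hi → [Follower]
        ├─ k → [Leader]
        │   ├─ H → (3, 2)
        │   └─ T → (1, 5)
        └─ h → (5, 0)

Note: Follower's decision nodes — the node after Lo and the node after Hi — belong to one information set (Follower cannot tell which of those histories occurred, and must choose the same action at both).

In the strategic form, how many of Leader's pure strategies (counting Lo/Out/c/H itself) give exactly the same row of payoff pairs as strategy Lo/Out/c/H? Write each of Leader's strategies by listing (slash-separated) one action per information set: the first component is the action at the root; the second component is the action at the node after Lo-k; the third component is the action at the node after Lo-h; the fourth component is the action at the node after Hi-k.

2

Row for Lo/Out/c/H (columns k, h): (4,1) (4,6).
Under Lo/Out/c/H, Leader's choice at the node after Hi-k can never be reached regardless of what Follower does, so varying those choices leaves every outcome unchanged.
Holding the reachable choices fixed and varying the unreachable one freely already gives 2 equivalent strategies.
No other strategy reproduces this row, so those 2 are the full class: Lo/Out/c/H, Lo/Out/c/T.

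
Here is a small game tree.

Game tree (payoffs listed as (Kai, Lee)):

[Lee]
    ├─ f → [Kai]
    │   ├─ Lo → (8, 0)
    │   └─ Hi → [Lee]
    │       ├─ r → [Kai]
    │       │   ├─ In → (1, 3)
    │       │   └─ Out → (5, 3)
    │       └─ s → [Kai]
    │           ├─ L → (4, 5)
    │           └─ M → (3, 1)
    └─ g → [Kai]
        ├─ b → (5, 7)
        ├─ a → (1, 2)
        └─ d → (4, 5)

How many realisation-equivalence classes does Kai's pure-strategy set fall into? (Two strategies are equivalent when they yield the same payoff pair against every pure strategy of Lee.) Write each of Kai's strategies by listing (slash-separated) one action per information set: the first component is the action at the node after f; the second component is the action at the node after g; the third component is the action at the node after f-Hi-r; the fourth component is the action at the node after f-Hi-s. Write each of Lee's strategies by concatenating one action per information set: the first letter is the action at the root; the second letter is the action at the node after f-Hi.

Kai has 24 pure strategies: Lo/b/In/L, Lo/b/In/M, Lo/b/Out/L, Lo/b/Out/M, Lo/a/In/L, Lo/a/In/M, Lo/a/Out/L, Lo/a/Out/M, Lo/d/In/L, Lo/d/In/M, Lo/d/Out/L, Lo/d/Out/M, Hi/b/In/L, Hi/b/In/M, Hi/b/Out/L, Hi/b/Out/M, Hi/a/In/L, Hi/a/In/M, Hi/a/Out/L, Hi/a/Out/M, Hi/d/In/L, Hi/d/In/M, Hi/d/Out/L, Hi/d/Out/M. Columns: fr, fs, gr, gs.
{Lo/b/In/L, Lo/b/In/M, Lo/b/Out/L, Lo/b/Out/M} → row (8,0) (8,0) (5,7) (5,7)
{Lo/a/In/L, Lo/a/In/M, Lo/a/Out/L, Lo/a/Out/M} → row (8,0) (8,0) (1,2) (1,2)
{Lo/d/In/L, Lo/d/In/M, Lo/d/Out/L, Lo/d/Out/M} → row (8,0) (8,0) (4,5) (4,5)
{Hi/b/In/L} → row (1,3) (4,5) (5,7) (5,7)
{Hi/b/In/M} → row (1,3) (3,1) (5,7) (5,7)
{Hi/b/Out/L} → row (5,3) (4,5) (5,7) (5,7)
{Hi/b/Out/M} → row (5,3) (3,1) (5,7) (5,7)
{Hi/a/In/L} → row (1,3) (4,5) (1,2) (1,2)
{Hi/a/In/M} → row (1,3) (3,1) (1,2) (1,2)
{Hi/a/Out/L} → row (5,3) (4,5) (1,2) (1,2)
{Hi/a/Out/M} → row (5,3) (3,1) (1,2) (1,2)
{Hi/d/In/L} → row (1,3) (4,5) (4,5) (4,5)
{Hi/d/In/M} → row (1,3) (3,1) (4,5) (4,5)
{Hi/d/Out/L} → row (5,3) (4,5) (4,5) (4,5)
{Hi/d/Out/M} → row (5,3) (3,1) (4,5) (4,5)
That's 15 distinct rows out of 24 strategies.

15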